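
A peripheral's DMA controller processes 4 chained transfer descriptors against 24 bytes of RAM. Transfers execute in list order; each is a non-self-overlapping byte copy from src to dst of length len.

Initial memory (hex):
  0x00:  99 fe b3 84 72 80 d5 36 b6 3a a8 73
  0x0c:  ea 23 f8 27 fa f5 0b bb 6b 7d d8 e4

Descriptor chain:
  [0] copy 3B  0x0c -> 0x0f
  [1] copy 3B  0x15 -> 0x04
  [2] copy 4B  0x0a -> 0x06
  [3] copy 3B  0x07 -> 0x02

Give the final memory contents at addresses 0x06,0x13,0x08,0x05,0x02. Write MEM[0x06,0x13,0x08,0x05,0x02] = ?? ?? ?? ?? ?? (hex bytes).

MEM[0x06,0x13,0x08,0x05,0x02] = a8 bb ea d8 73

  after D0: wrote 3B at 0x0f = ea23f8
  after D1: wrote 3B at 0x04 = 7dd8e4
  after D2: wrote 4B at 0x06 = a873ea23
  after D3: wrote 3B at 0x02 = 73ea23
query mem[0x06]=0xa8, mem[0x13]=0xbb, mem[0x08]=0xea, mem[0x05]=0xd8, mem[0x02]=0x73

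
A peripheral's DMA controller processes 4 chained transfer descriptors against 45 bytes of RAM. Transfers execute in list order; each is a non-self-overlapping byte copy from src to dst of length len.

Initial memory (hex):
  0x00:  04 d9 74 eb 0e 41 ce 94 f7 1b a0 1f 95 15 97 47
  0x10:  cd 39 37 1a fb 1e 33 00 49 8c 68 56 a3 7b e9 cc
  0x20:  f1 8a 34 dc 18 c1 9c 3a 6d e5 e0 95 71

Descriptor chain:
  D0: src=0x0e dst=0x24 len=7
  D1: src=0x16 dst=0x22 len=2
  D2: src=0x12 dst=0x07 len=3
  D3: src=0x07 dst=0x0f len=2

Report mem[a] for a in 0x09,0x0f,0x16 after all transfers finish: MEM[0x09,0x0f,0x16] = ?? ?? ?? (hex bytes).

  after D0: wrote 7B at 0x24 = 9747cd39371afb
  after D1: wrote 2B at 0x22 = 3300
  after D2: wrote 3B at 0x07 = 371afb
  after D3: wrote 2B at 0x0f = 371a
query mem[0x09]=0xfb, mem[0x0f]=0x37, mem[0x16]=0x33

MEM[0x09,0x0f,0x16] = fb 37 33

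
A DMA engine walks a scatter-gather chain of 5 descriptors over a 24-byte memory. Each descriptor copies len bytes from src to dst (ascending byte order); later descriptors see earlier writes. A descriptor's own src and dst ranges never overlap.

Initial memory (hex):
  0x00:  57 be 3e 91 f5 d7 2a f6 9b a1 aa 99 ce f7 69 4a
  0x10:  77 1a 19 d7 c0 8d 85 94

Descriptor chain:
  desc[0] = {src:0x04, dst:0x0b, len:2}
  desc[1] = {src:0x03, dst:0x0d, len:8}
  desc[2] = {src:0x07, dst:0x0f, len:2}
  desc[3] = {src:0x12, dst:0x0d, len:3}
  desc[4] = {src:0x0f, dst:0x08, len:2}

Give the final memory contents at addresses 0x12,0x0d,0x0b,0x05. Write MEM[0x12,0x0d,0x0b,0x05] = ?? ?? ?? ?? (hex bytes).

[0] 0x04->0x0b len=2 : f5 d7
[1] 0x03->0x0d len=8 : 91 f5 d7 2a f6 9b a1 aa
[2] 0x07->0x0f len=2 : f6 9b
[3] 0x12->0x0d len=3 : 9b a1 aa
[4] 0x0f->0x08 len=2 : aa 9b
query mem[0x12]=0x9b, mem[0x0d]=0x9b, mem[0x0b]=0xf5, mem[0x05]=0xd7

MEM[0x12,0x0d,0x0b,0x05] = 9b 9b f5 d7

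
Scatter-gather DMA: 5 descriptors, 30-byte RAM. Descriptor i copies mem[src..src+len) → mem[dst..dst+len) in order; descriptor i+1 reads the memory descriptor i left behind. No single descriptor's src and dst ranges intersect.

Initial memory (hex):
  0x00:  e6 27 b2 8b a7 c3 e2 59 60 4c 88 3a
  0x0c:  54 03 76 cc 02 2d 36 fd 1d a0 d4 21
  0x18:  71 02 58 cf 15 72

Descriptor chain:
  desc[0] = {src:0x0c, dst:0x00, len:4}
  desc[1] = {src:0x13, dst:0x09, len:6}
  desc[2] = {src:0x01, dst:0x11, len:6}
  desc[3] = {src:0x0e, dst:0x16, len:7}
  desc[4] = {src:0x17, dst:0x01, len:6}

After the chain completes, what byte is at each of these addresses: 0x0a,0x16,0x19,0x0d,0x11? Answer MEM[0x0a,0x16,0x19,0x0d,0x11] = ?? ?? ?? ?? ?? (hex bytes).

MEM[0x0a,0x16,0x19,0x0d,0x11] = 1d 71 03 21 03

#0 dst[0x00+4] := {0x54,0x03,0x76,0xcc}
#1 dst[0x09+6] := {0xfd,0x1d,0xa0,0xd4,0x21,0x71}
#2 dst[0x11+6] := {0x03,0x76,0xcc,0xa7,0xc3,0xe2}
#3 dst[0x16+7] := {0x71,0xcc,0x02,0x03,0x76,0xcc,0xa7}
#4 dst[0x01+6] := {0xcc,0x02,0x03,0x76,0xcc,0xa7}
query mem[0x0a]=0x1d, mem[0x16]=0x71, mem[0x19]=0x03, mem[0x0d]=0x21, mem[0x11]=0x03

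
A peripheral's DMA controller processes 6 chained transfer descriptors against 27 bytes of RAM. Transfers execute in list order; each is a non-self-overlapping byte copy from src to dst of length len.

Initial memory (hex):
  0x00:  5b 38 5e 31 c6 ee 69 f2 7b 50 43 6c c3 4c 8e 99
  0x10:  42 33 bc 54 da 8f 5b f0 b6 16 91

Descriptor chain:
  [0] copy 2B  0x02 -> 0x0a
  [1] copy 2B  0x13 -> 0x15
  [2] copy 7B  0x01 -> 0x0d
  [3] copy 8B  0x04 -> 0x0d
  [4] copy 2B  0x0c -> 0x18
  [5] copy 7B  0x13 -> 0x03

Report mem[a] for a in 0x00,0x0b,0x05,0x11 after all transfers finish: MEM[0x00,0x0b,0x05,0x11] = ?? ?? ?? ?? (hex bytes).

MEM[0x00,0x0b,0x05,0x11] = 5b 31 54 7b

#0 dst[0x0a+2] := {0x5e,0x31}
#1 dst[0x15+2] := {0x54,0xda}
#2 dst[0x0d+7] := {0x38,0x5e,0x31,0xc6,0xee,0x69,0xf2}
#3 dst[0x0d+8] := {0xc6,0xee,0x69,0xf2,0x7b,0x50,0x5e,0x31}
#4 dst[0x18+2] := {0xc3,0xc6}
#5 dst[0x03+7] := {0x5e,0x31,0x54,0xda,0xf0,0xc3,0xc6}
query mem[0x00]=0x5b, mem[0x0b]=0x31, mem[0x05]=0x54, mem[0x11]=0x7b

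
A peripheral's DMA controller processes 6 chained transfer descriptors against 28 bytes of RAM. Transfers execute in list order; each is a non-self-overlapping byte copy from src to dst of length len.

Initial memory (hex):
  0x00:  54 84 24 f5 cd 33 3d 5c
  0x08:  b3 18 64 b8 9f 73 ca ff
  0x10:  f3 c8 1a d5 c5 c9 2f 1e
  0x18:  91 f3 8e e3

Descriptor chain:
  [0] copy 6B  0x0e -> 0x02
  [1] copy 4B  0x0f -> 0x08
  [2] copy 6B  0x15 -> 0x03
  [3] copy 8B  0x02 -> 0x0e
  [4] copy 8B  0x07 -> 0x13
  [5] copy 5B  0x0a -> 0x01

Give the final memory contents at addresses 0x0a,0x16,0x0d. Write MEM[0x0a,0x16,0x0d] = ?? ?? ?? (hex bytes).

[0] 0x0e->0x02 len=6 : ca ff f3 c8 1a d5
[1] 0x0f->0x08 len=4 : ff f3 c8 1a
[2] 0x15->0x03 len=6 : c9 2f 1e 91 f3 8e
[3] 0x02->0x0e len=8 : ca c9 2f 1e 91 f3 8e f3
[4] 0x07->0x13 len=8 : f3 8e f3 c8 1a 9f 73 ca
[5] 0x0a->0x01 len=5 : c8 1a 9f 73 ca
query mem[0x0a]=0xc8, mem[0x16]=0xc8, mem[0x0d]=0x73

MEM[0x0a,0x16,0x0d] = c8 c8 73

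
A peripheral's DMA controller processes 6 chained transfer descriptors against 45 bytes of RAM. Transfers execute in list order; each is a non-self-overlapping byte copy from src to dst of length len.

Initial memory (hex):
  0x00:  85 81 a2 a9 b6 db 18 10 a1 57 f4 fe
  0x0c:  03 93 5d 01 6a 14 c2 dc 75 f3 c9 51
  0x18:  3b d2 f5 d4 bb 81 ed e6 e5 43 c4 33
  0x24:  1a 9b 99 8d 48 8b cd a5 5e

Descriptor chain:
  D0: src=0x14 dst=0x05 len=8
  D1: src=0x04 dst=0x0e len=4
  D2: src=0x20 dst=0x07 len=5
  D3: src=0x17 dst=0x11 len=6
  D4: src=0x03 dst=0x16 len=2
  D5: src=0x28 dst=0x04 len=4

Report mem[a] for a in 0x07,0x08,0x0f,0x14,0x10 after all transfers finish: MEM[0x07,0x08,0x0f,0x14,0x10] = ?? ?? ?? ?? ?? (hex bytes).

[0] 0x14->0x05 len=8 : 75 f3 c9 51 3b d2 f5 d4
[1] 0x04->0x0e len=4 : b6 75 f3 c9
[2] 0x20->0x07 len=5 : e5 43 c4 33 1a
[3] 0x17->0x11 len=6 : 51 3b d2 f5 d4 bb
[4] 0x03->0x16 len=2 : a9 b6
[5] 0x28->0x04 len=4 : 48 8b cd a5
query mem[0x07]=0xa5, mem[0x08]=0x43, mem[0x0f]=0x75, mem[0x14]=0xf5, mem[0x10]=0xf3

MEM[0x07,0x08,0x0f,0x14,0x10] = a5 43 75 f5 f3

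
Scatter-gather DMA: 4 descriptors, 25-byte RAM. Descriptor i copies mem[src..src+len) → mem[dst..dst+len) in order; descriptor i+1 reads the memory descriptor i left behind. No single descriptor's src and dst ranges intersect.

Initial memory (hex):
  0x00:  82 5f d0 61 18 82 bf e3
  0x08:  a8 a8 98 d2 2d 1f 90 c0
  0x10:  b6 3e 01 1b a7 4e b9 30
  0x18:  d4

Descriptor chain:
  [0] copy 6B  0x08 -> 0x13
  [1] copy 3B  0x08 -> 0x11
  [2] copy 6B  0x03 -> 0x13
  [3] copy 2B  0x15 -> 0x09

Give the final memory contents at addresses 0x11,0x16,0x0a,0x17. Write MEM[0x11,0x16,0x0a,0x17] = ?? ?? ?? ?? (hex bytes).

  after D0: wrote 6B at 0x13 = a8a898d22d1f
  after D1: wrote 3B at 0x11 = a8a898
  after D2: wrote 6B at 0x13 = 611882bfe3a8
  after D3: wrote 2B at 0x09 = 82bf
query mem[0x11]=0xa8, mem[0x16]=0xbf, mem[0x0a]=0xbf, mem[0x17]=0xe3

MEM[0x11,0x16,0x0a,0x17] = a8 bf bf e3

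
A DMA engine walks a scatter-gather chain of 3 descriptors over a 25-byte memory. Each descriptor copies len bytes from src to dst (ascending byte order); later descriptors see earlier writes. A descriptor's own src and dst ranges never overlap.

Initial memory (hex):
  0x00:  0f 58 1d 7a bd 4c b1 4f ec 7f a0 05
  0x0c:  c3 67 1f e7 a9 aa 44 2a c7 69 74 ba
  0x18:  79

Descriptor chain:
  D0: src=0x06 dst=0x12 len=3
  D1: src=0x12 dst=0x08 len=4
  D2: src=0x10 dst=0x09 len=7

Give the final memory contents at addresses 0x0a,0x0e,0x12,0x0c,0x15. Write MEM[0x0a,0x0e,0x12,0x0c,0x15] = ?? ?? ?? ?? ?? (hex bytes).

MEM[0x0a,0x0e,0x12,0x0c,0x15] = aa 69 b1 4f 69

D0: mem[0x12..0x14] <- [b1 4f ec]
D1: mem[0x08..0x0b] <- [b1 4f ec 69]
D2: mem[0x09..0x0f] <- [a9 aa b1 4f ec 69 74]
query mem[0x0a]=0xaa, mem[0x0e]=0x69, mem[0x12]=0xb1, mem[0x0c]=0x4f, mem[0x15]=0x69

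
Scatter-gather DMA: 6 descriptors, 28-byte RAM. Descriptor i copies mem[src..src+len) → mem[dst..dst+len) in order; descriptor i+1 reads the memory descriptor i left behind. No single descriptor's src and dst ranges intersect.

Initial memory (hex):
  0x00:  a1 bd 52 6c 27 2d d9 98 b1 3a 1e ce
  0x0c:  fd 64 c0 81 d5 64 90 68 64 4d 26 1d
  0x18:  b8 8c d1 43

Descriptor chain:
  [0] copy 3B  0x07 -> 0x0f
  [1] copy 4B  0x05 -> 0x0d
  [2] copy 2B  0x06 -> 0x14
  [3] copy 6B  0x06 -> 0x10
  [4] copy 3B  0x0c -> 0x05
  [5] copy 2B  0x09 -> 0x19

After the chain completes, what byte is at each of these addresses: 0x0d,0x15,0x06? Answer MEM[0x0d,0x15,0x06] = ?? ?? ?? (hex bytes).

MEM[0x0d,0x15,0x06] = 2d ce 2d

[0] 0x07->0x0f len=3 : 98 b1 3a
[1] 0x05->0x0d len=4 : 2d d9 98 b1
[2] 0x06->0x14 len=2 : d9 98
[3] 0x06->0x10 len=6 : d9 98 b1 3a 1e ce
[4] 0x0c->0x05 len=3 : fd 2d d9
[5] 0x09->0x19 len=2 : 3a 1e
query mem[0x0d]=0x2d, mem[0x15]=0xce, mem[0x06]=0x2d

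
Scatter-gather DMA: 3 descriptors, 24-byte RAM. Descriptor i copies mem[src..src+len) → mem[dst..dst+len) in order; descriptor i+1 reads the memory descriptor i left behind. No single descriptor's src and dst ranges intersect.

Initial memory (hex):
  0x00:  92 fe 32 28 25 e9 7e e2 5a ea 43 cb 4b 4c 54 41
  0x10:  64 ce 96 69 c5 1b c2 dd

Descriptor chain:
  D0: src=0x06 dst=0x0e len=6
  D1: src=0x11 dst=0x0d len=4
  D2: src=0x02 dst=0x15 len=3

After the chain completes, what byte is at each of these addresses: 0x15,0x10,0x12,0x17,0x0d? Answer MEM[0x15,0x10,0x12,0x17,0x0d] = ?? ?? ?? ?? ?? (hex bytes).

  after D0: wrote 6B at 0x0e = 7ee25aea43cb
  after D1: wrote 4B at 0x0d = ea43cbc5
  after D2: wrote 3B at 0x15 = 322825
query mem[0x15]=0x32, mem[0x10]=0xc5, mem[0x12]=0x43, mem[0x17]=0x25, mem[0x0d]=0xea

MEM[0x15,0x10,0x12,0x17,0x0d] = 32 c5 43 25 ea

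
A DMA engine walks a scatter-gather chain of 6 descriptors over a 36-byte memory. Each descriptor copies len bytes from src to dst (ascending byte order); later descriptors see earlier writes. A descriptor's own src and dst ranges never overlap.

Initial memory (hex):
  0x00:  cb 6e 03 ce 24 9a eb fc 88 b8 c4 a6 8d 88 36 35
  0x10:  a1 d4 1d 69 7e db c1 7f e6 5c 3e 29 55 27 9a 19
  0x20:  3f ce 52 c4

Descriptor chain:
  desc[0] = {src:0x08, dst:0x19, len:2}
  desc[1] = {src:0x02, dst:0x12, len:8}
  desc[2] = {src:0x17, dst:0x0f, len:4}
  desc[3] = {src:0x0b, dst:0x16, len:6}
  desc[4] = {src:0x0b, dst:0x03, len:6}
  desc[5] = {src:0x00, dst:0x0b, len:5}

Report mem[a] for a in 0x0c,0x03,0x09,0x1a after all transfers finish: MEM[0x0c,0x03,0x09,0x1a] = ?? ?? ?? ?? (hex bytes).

MEM[0x0c,0x03,0x09,0x1a] = 6e a6 b8 fc

[0] 0x08->0x19 len=2 : 88 b8
[1] 0x02->0x12 len=8 : 03 ce 24 9a eb fc 88 b8
[2] 0x17->0x0f len=4 : fc 88 b8 b8
[3] 0x0b->0x16 len=6 : a6 8d 88 36 fc 88
[4] 0x0b->0x03 len=6 : a6 8d 88 36 fc 88
[5] 0x00->0x0b len=5 : cb 6e 03 a6 8d
query mem[0x0c]=0x6e, mem[0x03]=0xa6, mem[0x09]=0xb8, mem[0x1a]=0xfc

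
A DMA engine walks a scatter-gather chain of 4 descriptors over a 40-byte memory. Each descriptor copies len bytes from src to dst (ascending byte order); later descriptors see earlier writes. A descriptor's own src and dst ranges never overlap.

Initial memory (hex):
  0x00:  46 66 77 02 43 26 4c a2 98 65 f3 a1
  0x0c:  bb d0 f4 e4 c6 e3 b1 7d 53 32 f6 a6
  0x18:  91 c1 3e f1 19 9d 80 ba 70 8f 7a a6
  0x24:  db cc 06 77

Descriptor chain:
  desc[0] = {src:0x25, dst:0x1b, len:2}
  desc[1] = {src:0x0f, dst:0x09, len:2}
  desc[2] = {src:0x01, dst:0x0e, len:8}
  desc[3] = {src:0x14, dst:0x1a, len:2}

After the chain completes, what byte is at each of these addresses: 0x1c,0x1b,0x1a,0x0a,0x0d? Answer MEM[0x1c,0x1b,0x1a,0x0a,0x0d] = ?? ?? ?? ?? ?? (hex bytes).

MEM[0x1c,0x1b,0x1a,0x0a,0x0d] = 06 98 a2 c6 d0

[0] 0x25->0x1b len=2 : cc 06
[1] 0x0f->0x09 len=2 : e4 c6
[2] 0x01->0x0e len=8 : 66 77 02 43 26 4c a2 98
[3] 0x14->0x1a len=2 : a2 98
query mem[0x1c]=0x06, mem[0x1b]=0x98, mem[0x1a]=0xa2, mem[0x0a]=0xc6, mem[0x0d]=0xd0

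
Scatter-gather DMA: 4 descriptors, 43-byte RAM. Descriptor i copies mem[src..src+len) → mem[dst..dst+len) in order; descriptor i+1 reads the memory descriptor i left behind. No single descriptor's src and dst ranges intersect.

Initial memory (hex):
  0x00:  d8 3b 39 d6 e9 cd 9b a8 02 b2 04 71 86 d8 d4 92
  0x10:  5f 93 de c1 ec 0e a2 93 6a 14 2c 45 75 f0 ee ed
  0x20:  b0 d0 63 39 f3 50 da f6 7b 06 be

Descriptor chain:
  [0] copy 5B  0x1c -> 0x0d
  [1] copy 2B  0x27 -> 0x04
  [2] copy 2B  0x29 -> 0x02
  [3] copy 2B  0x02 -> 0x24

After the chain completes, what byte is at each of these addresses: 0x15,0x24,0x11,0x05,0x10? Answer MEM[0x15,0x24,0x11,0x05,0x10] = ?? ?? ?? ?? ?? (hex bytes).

MEM[0x15,0x24,0x11,0x05,0x10] = 0e 06 b0 7b ed

  after D0: wrote 5B at 0x0d = 75f0eeedb0
  after D1: wrote 2B at 0x04 = f67b
  after D2: wrote 2B at 0x02 = 06be
  after D3: wrote 2B at 0x24 = 06be
query mem[0x15]=0x0e, mem[0x24]=0x06, mem[0x11]=0xb0, mem[0x05]=0x7b, mem[0x10]=0xed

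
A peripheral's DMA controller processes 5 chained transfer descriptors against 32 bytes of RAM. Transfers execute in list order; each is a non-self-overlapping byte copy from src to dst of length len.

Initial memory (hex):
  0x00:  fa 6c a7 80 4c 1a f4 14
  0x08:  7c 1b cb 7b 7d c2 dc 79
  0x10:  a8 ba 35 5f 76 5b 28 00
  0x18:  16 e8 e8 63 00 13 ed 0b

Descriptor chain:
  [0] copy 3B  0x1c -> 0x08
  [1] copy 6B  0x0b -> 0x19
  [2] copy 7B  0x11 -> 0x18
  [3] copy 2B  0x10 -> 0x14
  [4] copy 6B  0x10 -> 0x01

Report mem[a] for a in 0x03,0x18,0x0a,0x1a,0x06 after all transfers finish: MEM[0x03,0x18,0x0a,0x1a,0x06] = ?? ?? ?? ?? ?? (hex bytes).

MEM[0x03,0x18,0x0a,0x1a,0x06] = 35 ba ed 5f ba

#0 dst[0x08+3] := {0x00,0x13,0xed}
#1 dst[0x19+6] := {0x7b,0x7d,0xc2,0xdc,0x79,0xa8}
#2 dst[0x18+7] := {0xba,0x35,0x5f,0x76,0x5b,0x28,0x00}
#3 dst[0x14+2] := {0xa8,0xba}
#4 dst[0x01+6] := {0xa8,0xba,0x35,0x5f,0xa8,0xba}
query mem[0x03]=0x35, mem[0x18]=0xba, mem[0x0a]=0xed, mem[0x1a]=0x5f, mem[0x06]=0xba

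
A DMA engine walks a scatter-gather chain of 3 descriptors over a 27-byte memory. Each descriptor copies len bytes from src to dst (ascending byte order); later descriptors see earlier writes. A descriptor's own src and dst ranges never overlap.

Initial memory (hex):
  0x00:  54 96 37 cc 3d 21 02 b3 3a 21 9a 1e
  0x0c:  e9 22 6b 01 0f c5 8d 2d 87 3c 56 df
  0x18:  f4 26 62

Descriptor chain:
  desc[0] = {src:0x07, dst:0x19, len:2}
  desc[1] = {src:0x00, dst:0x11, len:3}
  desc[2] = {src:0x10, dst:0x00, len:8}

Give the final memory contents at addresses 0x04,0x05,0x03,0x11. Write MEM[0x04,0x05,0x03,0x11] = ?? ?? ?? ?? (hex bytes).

#0 dst[0x19+2] := {0xb3,0x3a}
#1 dst[0x11+3] := {0x54,0x96,0x37}
#2 dst[0x00+8] := {0x0f,0x54,0x96,0x37,0x87,0x3c,0x56,0xdf}
query mem[0x04]=0x87, mem[0x05]=0x3c, mem[0x03]=0x37, mem[0x11]=0x54

MEM[0x04,0x05,0x03,0x11] = 87 3c 37 54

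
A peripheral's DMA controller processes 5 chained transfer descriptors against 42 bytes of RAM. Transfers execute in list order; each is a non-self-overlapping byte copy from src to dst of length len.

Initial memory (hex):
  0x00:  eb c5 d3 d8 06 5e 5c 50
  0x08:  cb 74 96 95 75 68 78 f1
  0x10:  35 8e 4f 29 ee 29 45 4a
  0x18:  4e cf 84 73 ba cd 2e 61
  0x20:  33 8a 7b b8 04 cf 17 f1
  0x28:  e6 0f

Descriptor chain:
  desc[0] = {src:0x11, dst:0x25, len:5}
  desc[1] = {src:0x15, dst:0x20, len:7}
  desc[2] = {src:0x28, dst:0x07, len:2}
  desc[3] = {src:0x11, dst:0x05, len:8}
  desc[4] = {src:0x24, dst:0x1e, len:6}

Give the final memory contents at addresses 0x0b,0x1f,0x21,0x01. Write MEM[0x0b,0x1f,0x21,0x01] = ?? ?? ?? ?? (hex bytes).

  after D0: wrote 5B at 0x25 = 8e4f29ee29
  after D1: wrote 7B at 0x20 = 29454a4ecf8473
  after D2: wrote 2B at 0x07 = ee29
  after D3: wrote 8B at 0x05 = 8e4f29ee29454a4e
  after D4: wrote 6B at 0x1e = cf847329ee29
query mem[0x0b]=0x4a, mem[0x1f]=0x84, mem[0x21]=0x29, mem[0x01]=0xc5

MEM[0x0b,0x1f,0x21,0x01] = 4a 84 29 c5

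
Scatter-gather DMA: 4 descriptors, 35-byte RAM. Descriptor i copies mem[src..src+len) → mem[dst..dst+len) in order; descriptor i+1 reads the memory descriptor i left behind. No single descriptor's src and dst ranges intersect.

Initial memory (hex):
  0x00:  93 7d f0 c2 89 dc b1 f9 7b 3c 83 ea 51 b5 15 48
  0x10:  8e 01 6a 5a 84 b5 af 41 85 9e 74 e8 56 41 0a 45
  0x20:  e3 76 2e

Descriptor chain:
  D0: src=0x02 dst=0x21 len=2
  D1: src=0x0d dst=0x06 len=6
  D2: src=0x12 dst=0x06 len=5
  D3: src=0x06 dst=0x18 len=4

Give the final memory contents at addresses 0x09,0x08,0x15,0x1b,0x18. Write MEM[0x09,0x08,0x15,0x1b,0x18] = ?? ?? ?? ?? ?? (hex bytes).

D0: mem[0x21..0x22] <- [f0 c2]
D1: mem[0x06..0x0b] <- [b5 15 48 8e 01 6a]
D2: mem[0x06..0x0a] <- [6a 5a 84 b5 af]
D3: mem[0x18..0x1b] <- [6a 5a 84 b5]
query mem[0x09]=0xb5, mem[0x08]=0x84, mem[0x15]=0xb5, mem[0x1b]=0xb5, mem[0x18]=0x6a

MEM[0x09,0x08,0x15,0x1b,0x18] = b5 84 b5 b5 6a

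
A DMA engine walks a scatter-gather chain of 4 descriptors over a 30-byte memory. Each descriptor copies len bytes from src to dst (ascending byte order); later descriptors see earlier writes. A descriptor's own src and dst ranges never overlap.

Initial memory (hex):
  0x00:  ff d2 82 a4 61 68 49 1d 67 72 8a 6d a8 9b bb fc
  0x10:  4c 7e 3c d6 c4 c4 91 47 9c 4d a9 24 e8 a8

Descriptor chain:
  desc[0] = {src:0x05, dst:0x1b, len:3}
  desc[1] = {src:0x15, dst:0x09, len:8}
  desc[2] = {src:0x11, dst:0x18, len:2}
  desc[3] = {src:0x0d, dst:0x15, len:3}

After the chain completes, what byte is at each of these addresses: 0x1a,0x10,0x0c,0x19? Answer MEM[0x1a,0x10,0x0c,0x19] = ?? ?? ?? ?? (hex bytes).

MEM[0x1a,0x10,0x0c,0x19] = a9 49 9c 3c

D0: mem[0x1b..0x1d] <- [68 49 1d]
D1: mem[0x09..0x10] <- [c4 91 47 9c 4d a9 68 49]
D2: mem[0x18..0x19] <- [7e 3c]
D3: mem[0x15..0x17] <- [4d a9 68]
query mem[0x1a]=0xa9, mem[0x10]=0x49, mem[0x0c]=0x9c, mem[0x19]=0x3c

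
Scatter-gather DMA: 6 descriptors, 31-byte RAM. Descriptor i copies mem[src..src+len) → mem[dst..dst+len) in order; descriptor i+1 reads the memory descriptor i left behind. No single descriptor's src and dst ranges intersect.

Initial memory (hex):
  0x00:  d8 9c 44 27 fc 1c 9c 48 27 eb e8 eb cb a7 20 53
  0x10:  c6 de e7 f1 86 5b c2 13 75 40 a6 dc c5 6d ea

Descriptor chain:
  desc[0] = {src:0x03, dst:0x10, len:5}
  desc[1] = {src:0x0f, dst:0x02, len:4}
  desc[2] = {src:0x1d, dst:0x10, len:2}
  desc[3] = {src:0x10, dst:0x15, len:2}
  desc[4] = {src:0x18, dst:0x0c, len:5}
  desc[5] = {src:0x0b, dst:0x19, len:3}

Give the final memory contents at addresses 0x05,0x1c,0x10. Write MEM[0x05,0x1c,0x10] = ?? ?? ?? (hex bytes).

D0: mem[0x10..0x14] <- [27 fc 1c 9c 48]
D1: mem[0x02..0x05] <- [53 27 fc 1c]
D2: mem[0x10..0x11] <- [6d ea]
D3: mem[0x15..0x16] <- [6d ea]
D4: mem[0x0c..0x10] <- [75 40 a6 dc c5]
D5: mem[0x19..0x1b] <- [eb 75 40]
query mem[0x05]=0x1c, mem[0x1c]=0xc5, mem[0x10]=0xc5

MEM[0x05,0x1c,0x10] = 1c c5 c5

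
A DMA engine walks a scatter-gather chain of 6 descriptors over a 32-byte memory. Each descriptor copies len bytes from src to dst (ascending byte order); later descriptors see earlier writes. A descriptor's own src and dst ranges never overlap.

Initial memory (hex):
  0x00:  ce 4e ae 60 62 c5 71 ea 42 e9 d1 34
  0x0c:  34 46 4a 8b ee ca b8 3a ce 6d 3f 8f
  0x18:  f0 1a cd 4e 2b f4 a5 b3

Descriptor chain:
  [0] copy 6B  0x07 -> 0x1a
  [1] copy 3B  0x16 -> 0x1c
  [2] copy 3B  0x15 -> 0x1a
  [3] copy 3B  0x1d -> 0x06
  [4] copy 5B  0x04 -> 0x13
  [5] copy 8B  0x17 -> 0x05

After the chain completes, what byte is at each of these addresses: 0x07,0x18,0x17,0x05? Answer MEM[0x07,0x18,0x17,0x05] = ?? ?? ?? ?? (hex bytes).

MEM[0x07,0x18,0x17,0x05] = 1a f0 34 34

[0] 0x07->0x1a len=6 : ea 42 e9 d1 34 34
[1] 0x16->0x1c len=3 : 3f 8f f0
[2] 0x15->0x1a len=3 : 6d 3f 8f
[3] 0x1d->0x06 len=3 : 8f f0 34
[4] 0x04->0x13 len=5 : 62 c5 8f f0 34
[5] 0x17->0x05 len=8 : 34 f0 1a 6d 3f 8f 8f f0
query mem[0x07]=0x1a, mem[0x18]=0xf0, mem[0x17]=0x34, mem[0x05]=0x34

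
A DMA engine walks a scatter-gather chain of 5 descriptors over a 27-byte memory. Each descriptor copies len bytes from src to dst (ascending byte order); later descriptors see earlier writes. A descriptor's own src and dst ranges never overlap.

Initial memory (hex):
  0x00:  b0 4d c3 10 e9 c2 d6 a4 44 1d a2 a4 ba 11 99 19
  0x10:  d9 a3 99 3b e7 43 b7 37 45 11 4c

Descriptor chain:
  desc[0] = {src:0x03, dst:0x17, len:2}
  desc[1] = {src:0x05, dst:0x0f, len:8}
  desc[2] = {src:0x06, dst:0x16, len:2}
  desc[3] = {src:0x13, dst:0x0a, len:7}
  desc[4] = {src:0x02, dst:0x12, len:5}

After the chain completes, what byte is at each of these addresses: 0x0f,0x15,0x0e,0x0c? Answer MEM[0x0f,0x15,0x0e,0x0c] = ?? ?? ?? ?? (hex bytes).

MEM[0x0f,0x15,0x0e,0x0c] = e9 c2 a4 a4

[0] 0x03->0x17 len=2 : 10 e9
[1] 0x05->0x0f len=8 : c2 d6 a4 44 1d a2 a4 ba
[2] 0x06->0x16 len=2 : d6 a4
[3] 0x13->0x0a len=7 : 1d a2 a4 d6 a4 e9 11
[4] 0x02->0x12 len=5 : c3 10 e9 c2 d6
query mem[0x0f]=0xe9, mem[0x15]=0xc2, mem[0x0e]=0xa4, mem[0x0c]=0xa4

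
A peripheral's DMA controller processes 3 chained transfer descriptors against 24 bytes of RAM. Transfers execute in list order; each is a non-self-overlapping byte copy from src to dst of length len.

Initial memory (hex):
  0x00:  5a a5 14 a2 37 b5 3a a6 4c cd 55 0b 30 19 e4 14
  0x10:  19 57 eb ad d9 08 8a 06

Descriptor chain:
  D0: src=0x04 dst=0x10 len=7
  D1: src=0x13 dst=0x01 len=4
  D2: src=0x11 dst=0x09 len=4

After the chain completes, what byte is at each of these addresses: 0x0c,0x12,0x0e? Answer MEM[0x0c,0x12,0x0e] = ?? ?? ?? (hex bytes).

MEM[0x0c,0x12,0x0e] = 4c 3a e4

#0 dst[0x10+7] := {0x37,0xb5,0x3a,0xa6,0x4c,0xcd,0x55}
#1 dst[0x01+4] := {0xa6,0x4c,0xcd,0x55}
#2 dst[0x09+4] := {0xb5,0x3a,0xa6,0x4c}
query mem[0x0c]=0x4c, mem[0x12]=0x3a, mem[0x0e]=0xe4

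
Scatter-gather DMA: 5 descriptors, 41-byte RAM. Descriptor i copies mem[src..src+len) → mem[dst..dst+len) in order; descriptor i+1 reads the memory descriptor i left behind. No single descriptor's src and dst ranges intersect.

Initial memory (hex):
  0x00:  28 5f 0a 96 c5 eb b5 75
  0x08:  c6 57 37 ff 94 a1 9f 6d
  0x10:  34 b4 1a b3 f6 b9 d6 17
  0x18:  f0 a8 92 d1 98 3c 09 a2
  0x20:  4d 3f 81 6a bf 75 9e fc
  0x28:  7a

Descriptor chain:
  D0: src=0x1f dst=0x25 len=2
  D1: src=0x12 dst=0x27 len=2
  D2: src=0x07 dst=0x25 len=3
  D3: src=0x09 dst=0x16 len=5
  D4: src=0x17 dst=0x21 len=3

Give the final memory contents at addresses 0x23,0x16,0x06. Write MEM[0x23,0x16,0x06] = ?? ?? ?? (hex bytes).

  after D0: wrote 2B at 0x25 = a24d
  after D1: wrote 2B at 0x27 = 1ab3
  after D2: wrote 3B at 0x25 = 75c657
  after D3: wrote 5B at 0x16 = 5737ff94a1
  after D4: wrote 3B at 0x21 = 37ff94
query mem[0x23]=0x94, mem[0x16]=0x57, mem[0x06]=0xb5

MEM[0x23,0x16,0x06] = 94 57 b5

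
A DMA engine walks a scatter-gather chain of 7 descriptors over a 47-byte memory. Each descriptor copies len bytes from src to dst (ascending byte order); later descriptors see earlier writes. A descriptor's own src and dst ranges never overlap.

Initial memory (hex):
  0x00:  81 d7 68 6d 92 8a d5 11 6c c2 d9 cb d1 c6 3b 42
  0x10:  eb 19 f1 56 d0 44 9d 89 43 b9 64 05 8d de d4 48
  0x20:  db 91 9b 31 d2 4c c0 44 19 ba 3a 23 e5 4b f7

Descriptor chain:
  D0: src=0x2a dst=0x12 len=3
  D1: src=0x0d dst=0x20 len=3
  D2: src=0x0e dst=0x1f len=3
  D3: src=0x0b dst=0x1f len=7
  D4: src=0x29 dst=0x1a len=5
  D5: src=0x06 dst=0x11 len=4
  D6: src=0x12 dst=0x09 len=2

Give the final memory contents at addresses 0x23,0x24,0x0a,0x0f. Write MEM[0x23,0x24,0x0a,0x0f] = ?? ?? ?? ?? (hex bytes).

[0] 0x2a->0x12 len=3 : 3a 23 e5
[1] 0x0d->0x20 len=3 : c6 3b 42
[2] 0x0e->0x1f len=3 : 3b 42 eb
[3] 0x0b->0x1f len=7 : cb d1 c6 3b 42 eb 19
[4] 0x29->0x1a len=5 : ba 3a 23 e5 4b
[5] 0x06->0x11 len=4 : d5 11 6c c2
[6] 0x12->0x09 len=2 : 11 6c
query mem[0x23]=0x42, mem[0x24]=0xeb, mem[0x0a]=0x6c, mem[0x0f]=0x42

MEM[0x23,0x24,0x0a,0x0f] = 42 eb 6c 42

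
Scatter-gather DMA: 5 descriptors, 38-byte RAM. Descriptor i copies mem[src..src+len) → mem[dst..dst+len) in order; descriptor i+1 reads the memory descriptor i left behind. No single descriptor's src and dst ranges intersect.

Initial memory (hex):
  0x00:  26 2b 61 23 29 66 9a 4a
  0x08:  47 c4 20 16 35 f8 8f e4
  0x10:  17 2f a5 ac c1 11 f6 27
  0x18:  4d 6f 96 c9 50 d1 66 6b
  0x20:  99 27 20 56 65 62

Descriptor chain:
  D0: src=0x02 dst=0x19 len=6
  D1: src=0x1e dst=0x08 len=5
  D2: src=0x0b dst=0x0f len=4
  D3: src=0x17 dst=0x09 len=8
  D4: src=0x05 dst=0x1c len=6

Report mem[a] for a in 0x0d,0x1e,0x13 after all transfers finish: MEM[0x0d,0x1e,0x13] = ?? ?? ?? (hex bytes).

D0: mem[0x19..0x1e] <- [61 23 29 66 9a 4a]
D1: mem[0x08..0x0c] <- [4a 6b 99 27 20]
D2: mem[0x0f..0x12] <- [27 20 f8 8f]
D3: mem[0x09..0x10] <- [27 4d 61 23 29 66 9a 4a]
D4: mem[0x1c..0x21] <- [66 9a 4a 4a 27 4d]
query mem[0x0d]=0x29, mem[0x1e]=0x4a, mem[0x13]=0xac

MEM[0x0d,0x1e,0x13] = 29 4a ac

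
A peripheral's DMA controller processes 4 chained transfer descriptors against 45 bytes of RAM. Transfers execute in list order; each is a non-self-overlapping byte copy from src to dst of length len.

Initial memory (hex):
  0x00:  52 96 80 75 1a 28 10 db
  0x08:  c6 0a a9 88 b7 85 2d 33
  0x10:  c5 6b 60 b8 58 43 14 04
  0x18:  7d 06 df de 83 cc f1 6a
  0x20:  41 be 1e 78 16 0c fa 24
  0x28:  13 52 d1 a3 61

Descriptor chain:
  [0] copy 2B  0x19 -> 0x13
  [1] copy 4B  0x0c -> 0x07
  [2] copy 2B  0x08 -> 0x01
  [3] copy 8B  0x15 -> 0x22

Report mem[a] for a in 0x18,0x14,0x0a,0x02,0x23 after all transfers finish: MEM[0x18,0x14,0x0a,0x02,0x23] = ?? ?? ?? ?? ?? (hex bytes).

#0 dst[0x13+2] := {0x06,0xdf}
#1 dst[0x07+4] := {0xb7,0x85,0x2d,0x33}
#2 dst[0x01+2] := {0x85,0x2d}
#3 dst[0x22+8] := {0x43,0x14,0x04,0x7d,0x06,0xdf,0xde,0x83}
query mem[0x18]=0x7d, mem[0x14]=0xdf, mem[0x0a]=0x33, mem[0x02]=0x2d, mem[0x23]=0x14

MEM[0x18,0x14,0x0a,0x02,0x23] = 7d df 33 2d 14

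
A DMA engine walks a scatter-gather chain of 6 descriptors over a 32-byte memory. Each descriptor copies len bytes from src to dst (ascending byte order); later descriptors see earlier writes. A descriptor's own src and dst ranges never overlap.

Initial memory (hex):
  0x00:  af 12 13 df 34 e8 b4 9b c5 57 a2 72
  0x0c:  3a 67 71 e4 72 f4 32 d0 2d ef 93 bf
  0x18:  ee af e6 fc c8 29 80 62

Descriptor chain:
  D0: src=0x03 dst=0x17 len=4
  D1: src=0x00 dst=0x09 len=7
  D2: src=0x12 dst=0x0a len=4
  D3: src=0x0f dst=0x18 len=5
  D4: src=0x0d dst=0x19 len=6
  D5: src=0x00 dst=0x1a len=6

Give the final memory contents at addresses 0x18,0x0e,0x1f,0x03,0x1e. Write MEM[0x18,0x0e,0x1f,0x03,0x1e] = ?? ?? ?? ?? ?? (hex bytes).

MEM[0x18,0x0e,0x1f,0x03,0x1e] = b4 e8 e8 df 34

  after D0: wrote 4B at 0x17 = df34e8b4
  after D1: wrote 7B at 0x09 = af1213df34e8b4
  after D2: wrote 4B at 0x0a = 32d02def
  after D3: wrote 5B at 0x18 = b472f432d0
  after D4: wrote 6B at 0x19 = efe8b472f432
  after D5: wrote 6B at 0x1a = af1213df34e8
query mem[0x18]=0xb4, mem[0x0e]=0xe8, mem[0x1f]=0xe8, mem[0x03]=0xdf, mem[0x1e]=0x34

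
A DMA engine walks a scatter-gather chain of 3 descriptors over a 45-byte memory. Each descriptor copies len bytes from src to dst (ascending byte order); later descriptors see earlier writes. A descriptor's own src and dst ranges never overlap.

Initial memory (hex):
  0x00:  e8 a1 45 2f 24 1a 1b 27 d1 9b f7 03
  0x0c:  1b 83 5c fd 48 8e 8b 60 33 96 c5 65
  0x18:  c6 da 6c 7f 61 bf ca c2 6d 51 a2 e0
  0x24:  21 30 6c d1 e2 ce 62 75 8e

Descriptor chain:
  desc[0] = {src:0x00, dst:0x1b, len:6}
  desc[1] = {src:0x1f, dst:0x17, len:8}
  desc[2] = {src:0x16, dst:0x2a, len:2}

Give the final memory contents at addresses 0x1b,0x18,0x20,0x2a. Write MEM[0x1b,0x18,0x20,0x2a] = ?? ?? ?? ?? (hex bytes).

  after D0: wrote 6B at 0x1b = e8a1452f241a
  after D1: wrote 8B at 0x17 = 241a51a2e021306c
  after D2: wrote 2B at 0x2a = c524
query mem[0x1b]=0xe0, mem[0x18]=0x1a, mem[0x20]=0x1a, mem[0x2a]=0xc5

MEM[0x1b,0x18,0x20,0x2a] = e0 1a 1a c5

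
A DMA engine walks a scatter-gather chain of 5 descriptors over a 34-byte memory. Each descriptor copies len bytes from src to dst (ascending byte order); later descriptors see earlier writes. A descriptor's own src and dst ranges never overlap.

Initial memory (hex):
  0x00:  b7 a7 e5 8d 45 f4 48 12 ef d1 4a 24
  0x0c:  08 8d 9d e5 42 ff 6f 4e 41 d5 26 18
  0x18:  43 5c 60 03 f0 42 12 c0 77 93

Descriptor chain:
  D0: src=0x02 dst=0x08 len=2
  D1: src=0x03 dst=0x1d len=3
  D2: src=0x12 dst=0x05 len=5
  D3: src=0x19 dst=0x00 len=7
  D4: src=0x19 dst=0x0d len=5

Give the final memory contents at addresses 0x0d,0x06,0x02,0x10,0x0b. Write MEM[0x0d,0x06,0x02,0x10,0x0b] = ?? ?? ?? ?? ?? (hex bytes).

  after D0: wrote 2B at 0x08 = e58d
  after D1: wrote 3B at 0x1d = 8d45f4
  after D2: wrote 5B at 0x05 = 6f4e41d526
  after D3: wrote 7B at 0x00 = 5c6003f08d45f4
  after D4: wrote 5B at 0x0d = 5c6003f08d
query mem[0x0d]=0x5c, mem[0x06]=0xf4, mem[0x02]=0x03, mem[0x10]=0xf0, mem[0x0b]=0x24

MEM[0x0d,0x06,0x02,0x10,0x0b] = 5c f4 03 f0 24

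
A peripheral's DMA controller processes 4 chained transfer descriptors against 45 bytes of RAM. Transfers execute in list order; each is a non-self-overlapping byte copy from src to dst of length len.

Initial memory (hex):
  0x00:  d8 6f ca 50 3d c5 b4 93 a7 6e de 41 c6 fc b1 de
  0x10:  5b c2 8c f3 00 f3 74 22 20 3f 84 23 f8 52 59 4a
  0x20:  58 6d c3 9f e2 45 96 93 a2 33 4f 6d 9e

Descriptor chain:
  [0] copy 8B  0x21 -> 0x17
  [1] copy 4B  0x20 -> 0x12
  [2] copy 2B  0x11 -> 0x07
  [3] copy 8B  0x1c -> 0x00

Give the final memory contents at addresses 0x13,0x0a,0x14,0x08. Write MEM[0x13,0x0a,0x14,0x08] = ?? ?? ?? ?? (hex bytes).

  after D0: wrote 8B at 0x17 = 6dc39fe2459693a2
  after D1: wrote 4B at 0x12 = 586dc39f
  after D2: wrote 2B at 0x07 = c258
  after D3: wrote 8B at 0x00 = 9693a24a586dc39f
query mem[0x13]=0x6d, mem[0x0a]=0xde, mem[0x14]=0xc3, mem[0x08]=0x58

MEM[0x13,0x0a,0x14,0x08] = 6d de c3 58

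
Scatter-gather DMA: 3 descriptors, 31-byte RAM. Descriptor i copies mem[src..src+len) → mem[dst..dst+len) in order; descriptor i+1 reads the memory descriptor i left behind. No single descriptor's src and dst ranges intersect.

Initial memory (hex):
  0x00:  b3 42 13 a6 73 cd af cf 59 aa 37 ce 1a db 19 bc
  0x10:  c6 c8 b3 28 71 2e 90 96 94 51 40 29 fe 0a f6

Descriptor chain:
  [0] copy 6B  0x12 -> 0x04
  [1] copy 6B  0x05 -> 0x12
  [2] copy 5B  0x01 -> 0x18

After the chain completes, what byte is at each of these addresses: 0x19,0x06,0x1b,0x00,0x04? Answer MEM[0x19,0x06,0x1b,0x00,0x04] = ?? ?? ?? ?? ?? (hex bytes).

MEM[0x19,0x06,0x1b,0x00,0x04] = 13 71 b3 b3 b3

D0: mem[0x04..0x09] <- [b3 28 71 2e 90 96]
D1: mem[0x12..0x17] <- [28 71 2e 90 96 37]
D2: mem[0x18..0x1c] <- [42 13 a6 b3 28]
query mem[0x19]=0x13, mem[0x06]=0x71, mem[0x1b]=0xb3, mem[0x00]=0xb3, mem[0x04]=0xb3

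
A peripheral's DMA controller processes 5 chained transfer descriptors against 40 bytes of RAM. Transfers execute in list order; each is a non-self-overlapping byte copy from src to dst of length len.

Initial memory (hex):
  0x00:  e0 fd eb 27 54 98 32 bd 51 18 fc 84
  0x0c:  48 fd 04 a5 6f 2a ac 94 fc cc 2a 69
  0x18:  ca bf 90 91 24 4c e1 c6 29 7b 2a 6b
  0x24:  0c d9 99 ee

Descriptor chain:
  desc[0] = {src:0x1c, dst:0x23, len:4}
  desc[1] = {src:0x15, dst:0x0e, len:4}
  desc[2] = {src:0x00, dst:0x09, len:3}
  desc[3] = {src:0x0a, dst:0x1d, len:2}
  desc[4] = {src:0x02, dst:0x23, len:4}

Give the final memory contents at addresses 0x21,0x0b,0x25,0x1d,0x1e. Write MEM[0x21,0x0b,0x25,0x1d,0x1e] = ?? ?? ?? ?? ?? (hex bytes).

#0 dst[0x23+4] := {0x24,0x4c,0xe1,0xc6}
#1 dst[0x0e+4] := {0xcc,0x2a,0x69,0xca}
#2 dst[0x09+3] := {0xe0,0xfd,0xeb}
#3 dst[0x1d+2] := {0xfd,0xeb}
#4 dst[0x23+4] := {0xeb,0x27,0x54,0x98}
query mem[0x21]=0x7b, mem[0x0b]=0xeb, mem[0x25]=0x54, mem[0x1d]=0xfd, mem[0x1e]=0xeb

MEM[0x21,0x0b,0x25,0x1d,0x1e] = 7b eb 54 fd eb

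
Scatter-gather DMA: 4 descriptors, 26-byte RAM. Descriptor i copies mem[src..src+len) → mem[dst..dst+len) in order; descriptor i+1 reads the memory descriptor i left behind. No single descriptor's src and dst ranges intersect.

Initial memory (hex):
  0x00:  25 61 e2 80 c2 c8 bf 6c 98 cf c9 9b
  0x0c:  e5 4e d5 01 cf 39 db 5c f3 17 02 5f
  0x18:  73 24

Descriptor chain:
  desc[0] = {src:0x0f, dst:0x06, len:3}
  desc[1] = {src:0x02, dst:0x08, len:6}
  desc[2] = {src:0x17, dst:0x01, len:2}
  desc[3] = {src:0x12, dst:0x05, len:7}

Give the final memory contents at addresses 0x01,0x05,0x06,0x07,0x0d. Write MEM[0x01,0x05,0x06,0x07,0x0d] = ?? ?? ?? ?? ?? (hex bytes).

MEM[0x01,0x05,0x06,0x07,0x0d] = 5f db 5c f3 cf

  after D0: wrote 3B at 0x06 = 01cf39
  after D1: wrote 6B at 0x08 = e280c2c801cf
  after D2: wrote 2B at 0x01 = 5f73
  after D3: wrote 7B at 0x05 = db5cf317025f73
query mem[0x01]=0x5f, mem[0x05]=0xdb, mem[0x06]=0x5c, mem[0x07]=0xf3, mem[0x0d]=0xcf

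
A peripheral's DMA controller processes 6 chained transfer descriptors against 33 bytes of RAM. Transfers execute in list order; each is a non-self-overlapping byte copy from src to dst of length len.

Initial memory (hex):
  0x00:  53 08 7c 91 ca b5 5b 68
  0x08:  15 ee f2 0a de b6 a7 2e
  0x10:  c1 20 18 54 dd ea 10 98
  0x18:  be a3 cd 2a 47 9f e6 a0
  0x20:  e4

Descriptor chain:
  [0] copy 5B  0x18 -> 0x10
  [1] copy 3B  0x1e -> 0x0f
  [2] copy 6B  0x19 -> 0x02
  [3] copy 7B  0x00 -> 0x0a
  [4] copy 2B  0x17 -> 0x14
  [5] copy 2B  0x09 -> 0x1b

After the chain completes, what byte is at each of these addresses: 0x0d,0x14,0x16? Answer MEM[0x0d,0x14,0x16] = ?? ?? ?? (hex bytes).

MEM[0x0d,0x14,0x16] = cd 98 10

D0: mem[0x10..0x14] <- [be a3 cd 2a 47]
D1: mem[0x0f..0x11] <- [e6 a0 e4]
D2: mem[0x02..0x07] <- [a3 cd 2a 47 9f e6]
D3: mem[0x0a..0x10] <- [53 08 a3 cd 2a 47 9f]
D4: mem[0x14..0x15] <- [98 be]
D5: mem[0x1b..0x1c] <- [ee 53]
query mem[0x0d]=0xcd, mem[0x14]=0x98, mem[0x16]=0x10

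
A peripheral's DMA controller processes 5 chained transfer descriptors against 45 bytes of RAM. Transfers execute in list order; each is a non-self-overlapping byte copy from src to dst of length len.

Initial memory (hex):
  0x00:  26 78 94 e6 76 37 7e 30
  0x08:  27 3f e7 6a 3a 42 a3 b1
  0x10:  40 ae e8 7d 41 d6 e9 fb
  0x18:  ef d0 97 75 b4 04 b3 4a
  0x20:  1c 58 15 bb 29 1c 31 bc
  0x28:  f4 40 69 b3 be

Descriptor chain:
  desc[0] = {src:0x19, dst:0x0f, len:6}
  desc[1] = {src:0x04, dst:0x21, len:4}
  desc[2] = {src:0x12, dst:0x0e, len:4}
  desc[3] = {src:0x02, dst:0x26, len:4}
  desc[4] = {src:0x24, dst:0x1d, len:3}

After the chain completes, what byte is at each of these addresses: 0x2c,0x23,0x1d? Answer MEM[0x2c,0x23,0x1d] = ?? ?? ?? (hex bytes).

MEM[0x2c,0x23,0x1d] = be 7e 30

[0] 0x19->0x0f len=6 : d0 97 75 b4 04 b3
[1] 0x04->0x21 len=4 : 76 37 7e 30
[2] 0x12->0x0e len=4 : b4 04 b3 d6
[3] 0x02->0x26 len=4 : 94 e6 76 37
[4] 0x24->0x1d len=3 : 30 1c 94
query mem[0x2c]=0xbe, mem[0x23]=0x7e, mem[0x1d]=0x30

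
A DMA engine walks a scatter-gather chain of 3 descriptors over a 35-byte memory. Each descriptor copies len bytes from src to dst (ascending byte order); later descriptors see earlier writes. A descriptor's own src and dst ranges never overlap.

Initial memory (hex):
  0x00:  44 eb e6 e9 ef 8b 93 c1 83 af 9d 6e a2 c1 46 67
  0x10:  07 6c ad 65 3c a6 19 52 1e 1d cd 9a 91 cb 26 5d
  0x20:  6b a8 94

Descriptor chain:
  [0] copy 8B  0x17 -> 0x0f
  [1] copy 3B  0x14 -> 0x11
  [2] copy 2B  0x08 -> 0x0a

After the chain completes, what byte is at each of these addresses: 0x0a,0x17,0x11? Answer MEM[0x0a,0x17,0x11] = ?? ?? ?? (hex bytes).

MEM[0x0a,0x17,0x11] = 83 52 91

  after D0: wrote 8B at 0x0f = 521e1dcd9a91cb26
  after D1: wrote 3B at 0x11 = 91cb26
  after D2: wrote 2B at 0x0a = 83af
query mem[0x0a]=0x83, mem[0x17]=0x52, mem[0x11]=0x91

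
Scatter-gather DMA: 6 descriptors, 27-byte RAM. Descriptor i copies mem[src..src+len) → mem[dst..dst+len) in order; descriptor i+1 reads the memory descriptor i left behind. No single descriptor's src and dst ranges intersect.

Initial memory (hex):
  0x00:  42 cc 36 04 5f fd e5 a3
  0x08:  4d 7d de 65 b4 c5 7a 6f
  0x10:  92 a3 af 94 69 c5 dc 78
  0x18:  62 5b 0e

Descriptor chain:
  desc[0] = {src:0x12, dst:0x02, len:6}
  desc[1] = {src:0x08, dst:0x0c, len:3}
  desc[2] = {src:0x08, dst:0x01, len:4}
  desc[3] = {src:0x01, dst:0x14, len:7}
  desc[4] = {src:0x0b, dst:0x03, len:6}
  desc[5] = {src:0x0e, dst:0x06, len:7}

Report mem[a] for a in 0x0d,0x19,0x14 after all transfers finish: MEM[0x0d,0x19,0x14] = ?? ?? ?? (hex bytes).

MEM[0x0d,0x19,0x14] = 7d dc 4d

#0 dst[0x02+6] := {0xaf,0x94,0x69,0xc5,0xdc,0x78}
#1 dst[0x0c+3] := {0x4d,0x7d,0xde}
#2 dst[0x01+4] := {0x4d,0x7d,0xde,0x65}
#3 dst[0x14+7] := {0x4d,0x7d,0xde,0x65,0xc5,0xdc,0x78}
#4 dst[0x03+6] := {0x65,0x4d,0x7d,0xde,0x6f,0x92}
#5 dst[0x06+7] := {0xde,0x6f,0x92,0xa3,0xaf,0x94,0x4d}
query mem[0x0d]=0x7d, mem[0x19]=0xdc, mem[0x14]=0x4d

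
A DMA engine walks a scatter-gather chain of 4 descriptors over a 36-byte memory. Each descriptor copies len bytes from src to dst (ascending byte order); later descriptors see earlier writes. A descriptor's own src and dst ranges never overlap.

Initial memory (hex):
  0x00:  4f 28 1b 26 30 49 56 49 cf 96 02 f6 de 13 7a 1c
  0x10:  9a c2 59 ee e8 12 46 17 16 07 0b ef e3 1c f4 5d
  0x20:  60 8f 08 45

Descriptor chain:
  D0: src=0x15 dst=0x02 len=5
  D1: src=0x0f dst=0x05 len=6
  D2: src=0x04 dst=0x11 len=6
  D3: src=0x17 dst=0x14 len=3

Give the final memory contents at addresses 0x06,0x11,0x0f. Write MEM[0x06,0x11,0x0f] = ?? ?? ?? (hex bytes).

MEM[0x06,0x11,0x0f] = 9a 17 1c

#0 dst[0x02+5] := {0x12,0x46,0x17,0x16,0x07}
#1 dst[0x05+6] := {0x1c,0x9a,0xc2,0x59,0xee,0xe8}
#2 dst[0x11+6] := {0x17,0x1c,0x9a,0xc2,0x59,0xee}
#3 dst[0x14+3] := {0x17,0x16,0x07}
query mem[0x06]=0x9a, mem[0x11]=0x17, mem[0x0f]=0x1c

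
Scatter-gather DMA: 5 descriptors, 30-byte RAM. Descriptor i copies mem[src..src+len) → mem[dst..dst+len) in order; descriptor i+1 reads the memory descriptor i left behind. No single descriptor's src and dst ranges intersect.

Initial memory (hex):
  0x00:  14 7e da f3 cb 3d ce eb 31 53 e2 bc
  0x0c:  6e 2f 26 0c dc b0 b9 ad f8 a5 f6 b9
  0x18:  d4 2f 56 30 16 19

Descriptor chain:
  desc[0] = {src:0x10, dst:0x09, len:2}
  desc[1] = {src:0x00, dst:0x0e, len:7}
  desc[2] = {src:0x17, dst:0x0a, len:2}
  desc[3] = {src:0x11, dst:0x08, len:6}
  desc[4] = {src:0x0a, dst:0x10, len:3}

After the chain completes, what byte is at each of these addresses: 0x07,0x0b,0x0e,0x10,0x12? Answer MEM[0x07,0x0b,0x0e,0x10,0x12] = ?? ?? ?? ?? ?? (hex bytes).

#0 dst[0x09+2] := {0xdc,0xb0}
#1 dst[0x0e+7] := {0x14,0x7e,0xda,0xf3,0xcb,0x3d,0xce}
#2 dst[0x0a+2] := {0xb9,0xd4}
#3 dst[0x08+6] := {0xf3,0xcb,0x3d,0xce,0xa5,0xf6}
#4 dst[0x10+3] := {0x3d,0xce,0xa5}
query mem[0x07]=0xeb, mem[0x0b]=0xce, mem[0x0e]=0x14, mem[0x10]=0x3d, mem[0x12]=0xa5

MEM[0x07,0x0b,0x0e,0x10,0x12] = eb ce 14 3d a5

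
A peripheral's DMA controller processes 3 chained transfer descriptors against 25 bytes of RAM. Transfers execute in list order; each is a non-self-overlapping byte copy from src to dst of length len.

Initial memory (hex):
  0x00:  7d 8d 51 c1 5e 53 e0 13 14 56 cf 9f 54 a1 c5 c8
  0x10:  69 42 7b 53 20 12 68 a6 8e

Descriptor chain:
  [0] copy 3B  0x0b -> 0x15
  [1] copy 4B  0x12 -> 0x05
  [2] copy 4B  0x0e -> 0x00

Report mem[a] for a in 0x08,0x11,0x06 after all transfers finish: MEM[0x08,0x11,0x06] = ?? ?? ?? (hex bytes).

D0: mem[0x15..0x17] <- [9f 54 a1]
D1: mem[0x05..0x08] <- [7b 53 20 9f]
D2: mem[0x00..0x03] <- [c5 c8 69 42]
query mem[0x08]=0x9f, mem[0x11]=0x42, mem[0x06]=0x53

MEM[0x08,0x11,0x06] = 9f 42 53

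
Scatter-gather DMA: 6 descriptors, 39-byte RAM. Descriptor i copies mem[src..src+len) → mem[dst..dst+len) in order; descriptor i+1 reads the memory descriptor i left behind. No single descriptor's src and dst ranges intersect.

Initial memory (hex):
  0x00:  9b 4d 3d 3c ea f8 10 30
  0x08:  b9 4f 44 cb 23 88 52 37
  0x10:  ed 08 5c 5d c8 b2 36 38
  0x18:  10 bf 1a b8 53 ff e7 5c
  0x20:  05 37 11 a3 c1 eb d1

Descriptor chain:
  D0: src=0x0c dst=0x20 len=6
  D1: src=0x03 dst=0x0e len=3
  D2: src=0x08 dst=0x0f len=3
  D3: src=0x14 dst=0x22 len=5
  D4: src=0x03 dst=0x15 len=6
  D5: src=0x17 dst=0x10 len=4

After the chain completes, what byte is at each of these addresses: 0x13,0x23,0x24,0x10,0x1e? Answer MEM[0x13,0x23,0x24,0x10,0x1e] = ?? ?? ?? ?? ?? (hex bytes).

#0 dst[0x20+6] := {0x23,0x88,0x52,0x37,0xed,0x08}
#1 dst[0x0e+3] := {0x3c,0xea,0xf8}
#2 dst[0x0f+3] := {0xb9,0x4f,0x44}
#3 dst[0x22+5] := {0xc8,0xb2,0x36,0x38,0x10}
#4 dst[0x15+6] := {0x3c,0xea,0xf8,0x10,0x30,0xb9}
#5 dst[0x10+4] := {0xf8,0x10,0x30,0xb9}
query mem[0x13]=0xb9, mem[0x23]=0xb2, mem[0x24]=0x36, mem[0x10]=0xf8, mem[0x1e]=0xe7

MEM[0x13,0x23,0x24,0x10,0x1e] = b9 b2 36 f8 e7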